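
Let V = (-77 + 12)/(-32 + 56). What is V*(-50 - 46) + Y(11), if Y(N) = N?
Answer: 271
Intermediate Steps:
V = -65/24 ≈ -2.7083
V*(-50 - 46) + Y(11) = -65*(-50 - 46)/24 + 11 = -65/24*(-96) + 11 = 260 + 11 = 271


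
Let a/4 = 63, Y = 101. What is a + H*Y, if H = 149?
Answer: 15301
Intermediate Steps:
a = 252 (a = 4*63 = 252)
a + H*Y = 252 + 149*101 = 252 + 15049 = 15301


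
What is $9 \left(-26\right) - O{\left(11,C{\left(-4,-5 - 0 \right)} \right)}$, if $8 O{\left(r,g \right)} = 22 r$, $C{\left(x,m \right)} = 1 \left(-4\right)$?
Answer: $- \frac{1057}{4} \approx -264.25$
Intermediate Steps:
$C{\left(x,m \right)} = -4$
$O{\left(r,g \right)} = \frac{11 r}{4}$ ($O{\left(r,g \right)} = \frac{22 r}{8} = \frac{11 r}{4}$)
$9 \left(-26\right) - O{\left(11,C{\left(-4,-5 - 0 \right)} \right)} = 9 \left(-26\right) - \frac{11}{4} \cdot 11 = -234 - \frac{121}{4} = - \frac{1057}{4}$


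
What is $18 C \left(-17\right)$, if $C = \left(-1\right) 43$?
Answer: $13158$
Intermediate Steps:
$C = -43$
$18 C \left(-17\right) = 18 \left(-43\right) \left(-17\right) = \left(-774\right) \left(-17\right) = 13158$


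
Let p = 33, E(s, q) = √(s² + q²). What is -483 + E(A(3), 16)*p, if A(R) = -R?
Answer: -483 + 33*√265 ≈ 54.201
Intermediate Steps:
E(s, q) = √(q² + s²)
-483 + E(A(3), 16)*p = -483 + √(16² + (-1*3)²)*33 = -483 + √(256 + (-3)²)*33 = -483 + √(256 + 9)*33 = -483 + √265*33 = -483 + 33*√265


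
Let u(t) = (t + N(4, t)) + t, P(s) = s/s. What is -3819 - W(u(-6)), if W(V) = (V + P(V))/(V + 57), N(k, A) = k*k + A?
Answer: -210044/55 ≈ -3819.0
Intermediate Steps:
N(k, A) = A + k² (N(k, A) = k² + A = A + k²)
P(s) = 1
u(t) = 16 + 3*t (u(t) = (t + (t + 4²)) + t = (t + (t + 16)) + t = (t + (16 + t)) + t = (16 + 2*t) + t = 16 + 3*t)
W(V) = (1 + V)/(57 + V) (W(V) = (V + 1)/(V + 57) = (1 + V)/(57 + V))
-3819 - W(u(-6)) = -3819 - (1 + (16 + 3*(-6)))/(57 + (16 + 3*(-6))) = -3819 - (1 + (16 - 18))/(57 + (16 - 18)) = -3819 - (1 - 2)/(57 - 2) = -3819 - (-1)/55 = -3819 - 1*(-1/55) = -3819 + 1/55 = -210044/55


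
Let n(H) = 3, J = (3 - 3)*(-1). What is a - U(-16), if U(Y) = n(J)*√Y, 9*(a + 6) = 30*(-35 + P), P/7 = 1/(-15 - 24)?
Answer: -14422/117 - 12*I ≈ -123.26 - 12.0*I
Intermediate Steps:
P = -7/39 (P = 7/(-15 - 24) = 7/(-39) = 7*(-1/39) = -7/39 ≈ -0.17949)
a = -14422/117 (a = -6 + (30*(-35 - 7/39))/9 = -6 + (30*(-1372/39))/9 = -6 + (⅑)*(-13720/13) = -6 - 13720/117 = -14422/117 ≈ -123.26)
J = 0 (J = 0*(-1) = 0)
U(Y) = 3*√Y
a - U(-16) = -14422/117 - 3*√(-16) = -14422/117 - 3*4*I = -14422/117 - 12*I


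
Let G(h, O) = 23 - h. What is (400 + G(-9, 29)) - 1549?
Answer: -1117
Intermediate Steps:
(400 + G(-9, 29)) - 1549 = (400 + (23 - 1*(-9))) - 1549 = (400 + (23 + 9)) - 1549 = (400 + 32) - 1549 = 432 - 1549 = -1117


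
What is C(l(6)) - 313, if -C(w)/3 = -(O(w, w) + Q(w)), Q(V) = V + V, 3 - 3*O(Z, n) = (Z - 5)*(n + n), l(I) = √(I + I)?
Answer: -334 + 32*√3 ≈ -278.57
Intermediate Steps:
l(I) = √2*√I (l(I) = √(2*I) = √2*√I)
O(Z, n) = 1 - 2*n*(-5 + Z)/3 (O(Z, n) = 1 - (Z - 5)*(n + n)/3 = 1 - (-5 + Z)*2*n/3 = 1 - 2*n*(-5 + Z)/3)
Q(V) = 2*V
C(w) = 3 - 2*w² + 16*w (C(w) = -(-3)*((1 + 10*w/3 - 2*w*w/3) + 2*w) = -(-3)*((1 + 10*w/3 - 2*w²/3) + 2*w) = -(-3)*((1 - 2*w²/3 + 10*w/3) + 2*w) = -(-3)*(1 - 2*w²/3 + 16*w/3) = -3*(-1 - 16*w/3 + 2*w²/3) = 3 - 2*w² + 16*w)
C(l(6)) - 313 = (3 - 2*(√2*√6)² + 16*(√2*√6)) - 313 = (3 - 2*(2*√3)² + 16*(2*√3)) - 313 = (3 - 2*12 + 32*√3) - 313 = (3 - 24 + 32*√3) - 313 = (-21 + 32*√3) - 313 = -334 + 32*√3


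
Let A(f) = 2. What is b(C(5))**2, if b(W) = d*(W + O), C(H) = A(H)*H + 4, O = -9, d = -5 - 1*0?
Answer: 625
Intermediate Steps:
d = -5 (d = -5 + 0 = -5)
C(H) = 4 + 2*H (C(H) = 2*H + 4 = 4 + 2*H)
b(W) = 45 - 5*W (b(W) = -5*(W - 9) = -5*(-9 + W) = 45 - 5*W)
b(C(5))**2 = (45 - 5*(4 + 2*5))**2 = (45 - 5*(4 + 10))**2 = (45 - 5*14)**2 = (45 - 70)**2 = (-25)**2 = 625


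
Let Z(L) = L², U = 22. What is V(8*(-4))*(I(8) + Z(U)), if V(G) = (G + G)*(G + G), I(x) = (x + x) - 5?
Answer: 2027520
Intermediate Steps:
I(x) = -5 + 2*x (I(x) = 2*x - 5 = -5 + 2*x)
V(G) = 4*G² (V(G) = (2*G)*(2*G) = 4*G²)
V(8*(-4))*(I(8) + Z(U)) = (4*(8*(-4))²)*((-5 + 2*8) + 22²) = (4*(-32)²)*((-5 + 16) + 484) = (4*1024)*(11 + 484) = 4096*495 = 2027520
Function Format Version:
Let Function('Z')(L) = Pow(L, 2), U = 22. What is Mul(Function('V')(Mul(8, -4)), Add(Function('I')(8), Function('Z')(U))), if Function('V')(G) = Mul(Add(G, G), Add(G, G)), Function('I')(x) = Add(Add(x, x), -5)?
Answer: 2027520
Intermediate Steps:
Function('I')(x) = Add(-5, Mul(2, x)) (Function('I')(x) = Add(Mul(2, x), -5) = Add(-5, Mul(2, x)))
Function('V')(G) = Mul(4, Pow(G, 2)) (Function('V')(G) = Mul(Mul(2, G), Mul(2, G)) = Mul(4, Pow(G, 2)))
Mul(Function('V')(Mul(8, -4)), Add(Function('I')(8), Function('Z')(U))) = Mul(Mul(4, Pow(Mul(8, -4), 2)), Add(Add(-5, Mul(2, 8)), Pow(22, 2))) = Mul(Mul(4, Pow(-32, 2)), Add(Add(-5, 16), 484)) = Mul(Mul(4, 1024), Add(11, 484)) = Mul(4096, 495) = 2027520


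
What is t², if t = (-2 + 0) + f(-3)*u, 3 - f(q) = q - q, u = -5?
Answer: 289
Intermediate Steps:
f(q) = 3 (f(q) = 3 - (q - q) = 3 - 1*0 = 3 + 0 = 3)
t = -17 (t = (-2 + 0) + 3*(-5) = -2 - 15 = -17)
t² = (-17)² = 289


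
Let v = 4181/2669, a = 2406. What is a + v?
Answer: 6425795/2669 ≈ 2407.6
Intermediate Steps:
v = 4181/2669 (v = 4181*(1/2669) = 4181/2669 ≈ 1.5665)
a + v = 2406 + 4181/2669 = 6425795/2669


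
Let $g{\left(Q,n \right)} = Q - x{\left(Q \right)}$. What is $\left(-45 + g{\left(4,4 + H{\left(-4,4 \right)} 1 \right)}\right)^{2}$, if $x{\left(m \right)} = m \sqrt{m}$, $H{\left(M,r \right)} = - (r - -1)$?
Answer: $2401$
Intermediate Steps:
$H{\left(M,r \right)} = -1 - r$ ($H{\left(M,r \right)} = - (r + 1) = - (1 + r) = -1 - r$)
$x{\left(m \right)} = m^{\frac{3}{2}}$
$g{\left(Q,n \right)} = Q - Q^{\frac{3}{2}}$
$\left(-45 + g{\left(4,4 + H{\left(-4,4 \right)} 1 \right)}\right)^{2} = \left(-45 + \left(4 - 4^{\frac{3}{2}}\right)\right)^{2} = \left(-45 + \left(4 - 8\right)\right)^{2} = \left(-45 - 4\right)^{2} = \left(-49\right)^{2} = 2401$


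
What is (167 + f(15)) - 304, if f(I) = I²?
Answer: 88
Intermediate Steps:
(167 + f(15)) - 304 = (167 + 15²) - 304 = (167 + 225) - 304 = 392 - 304 = 88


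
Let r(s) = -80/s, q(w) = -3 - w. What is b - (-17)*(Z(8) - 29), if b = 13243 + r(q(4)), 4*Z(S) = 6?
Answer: 179017/14 ≈ 12787.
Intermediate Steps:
Z(S) = 3/2 (Z(S) = (¼)*6 = 3/2)
b = 92781/7 (b = 13243 - 80/(-3 - 1*4) = 13243 - 80/(-3 - 4) = 13243 - 80/(-7) = 13243 - 80*(-⅐) = 13243 + 80/7 = 92781/7 ≈ 13254.)
b - (-17)*(Z(8) - 29) = 92781/7 - (-17)*(3/2 - 29) = 92781/7 - (-17)*(-55)/2 = 92781/7 - 1*935/2 = 92781/7 - 935/2 = 179017/14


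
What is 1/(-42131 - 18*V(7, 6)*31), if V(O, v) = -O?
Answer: -1/38225 ≈ -2.6161e-5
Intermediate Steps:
1/(-42131 - 18*V(7, 6)*31) = 1/(-42131 - (-18)*7*31) = 1/(-42131 - 18*(-7)*31) = 1/(-42131 + 126*31) = 1/(-42131 + 3906) = 1/(-38225) = -1/38225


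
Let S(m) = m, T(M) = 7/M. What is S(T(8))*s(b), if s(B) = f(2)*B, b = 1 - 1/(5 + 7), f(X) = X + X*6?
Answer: 539/48 ≈ 11.229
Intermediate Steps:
f(X) = 7*X (f(X) = X + 6*X = 7*X)
b = 11/12 (b = 1 - 1/12 = 11/12 ≈ 0.91667)
s(B) = 14*B (s(B) = (7*2)*B = 14*B)
S(T(8))*s(b) = (7/8)*(14*(11/12)) = (7*(⅛))*(77/6) = (7/8)*(77/6) = 539/48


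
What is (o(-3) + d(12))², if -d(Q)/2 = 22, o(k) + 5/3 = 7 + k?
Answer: 15625/9 ≈ 1736.1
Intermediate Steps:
o(k) = 16/3 + k (o(k) = -5/3 + (7 + k) = 16/3 + k)
d(Q) = -44 (d(Q) = -2*22 = -44)
(o(-3) + d(12))² = ((16/3 - 3) - 44)² = (7/3 - 44)² = (-125/3)² = 15625/9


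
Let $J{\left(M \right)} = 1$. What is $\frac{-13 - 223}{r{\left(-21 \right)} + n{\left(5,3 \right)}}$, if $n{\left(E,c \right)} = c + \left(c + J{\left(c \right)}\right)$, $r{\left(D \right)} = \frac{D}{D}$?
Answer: $- \frac{59}{2} \approx -29.5$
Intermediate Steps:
$r{\left(D \right)} = 1$
$n{\left(E,c \right)} = 1 + 2 c$ ($n{\left(E,c \right)} = c + \left(c + 1\right) = c + \left(1 + c\right) = 1 + 2 c$)
$\frac{-13 - 223}{r{\left(-21 \right)} + n{\left(5,3 \right)}} = \frac{-13 - 223}{1 + \left(1 + 2 \cdot 3\right)} = - \frac{236}{1 + \left(1 + 6\right)} = - \frac{236}{1 + 7} = - \frac{236}{8} = \left(-236\right) \frac{1}{8} = - \frac{59}{2}$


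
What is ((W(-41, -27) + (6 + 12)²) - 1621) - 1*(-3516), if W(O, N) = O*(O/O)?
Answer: 2178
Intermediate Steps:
W(O, N) = O (W(O, N) = O*1 = O)
((W(-41, -27) + (6 + 12)²) - 1621) - 1*(-3516) = ((-41 + (6 + 12)²) - 1621) - 1*(-3516) = ((-41 + 18²) - 1621) + 3516 = ((-41 + 324) - 1621) + 3516 = (283 - 1621) + 3516 = -1338 + 3516 = 2178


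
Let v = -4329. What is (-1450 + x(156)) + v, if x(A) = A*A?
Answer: 18557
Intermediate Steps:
x(A) = A²
(-1450 + x(156)) + v = (-1450 + 156²) - 4329 = (-1450 + 24336) - 4329 = 22886 - 4329 = 18557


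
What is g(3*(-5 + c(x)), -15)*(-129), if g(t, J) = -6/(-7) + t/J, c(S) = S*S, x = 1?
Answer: -7482/35 ≈ -213.77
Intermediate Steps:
c(S) = S**2
g(t, J) = 6/7 + t/J (g(t, J) = -6*(-1/7) + t/J = 6/7 + t/J)
g(3*(-5 + c(x)), -15)*(-129) = (6/7 + (3*(-5 + 1**2))/(-15))*(-129) = (6/7 + (3*(-5 + 1))*(-1/15))*(-129) = (6/7 + (3*(-4))*(-1/15))*(-129) = (6/7 - 12*(-1/15))*(-129) = (6/7 + 4/5)*(-129) = (58/35)*(-129) = -7482/35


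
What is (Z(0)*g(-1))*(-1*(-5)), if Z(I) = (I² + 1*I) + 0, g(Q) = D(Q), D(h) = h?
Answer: 0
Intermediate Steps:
g(Q) = Q
Z(I) = I + I² (Z(I) = (I² + I) + 0 = (I + I²) + 0 = I + I²)
(Z(0)*g(-1))*(-1*(-5)) = ((0*(1 + 0))*(-1))*(-1*(-5)) = ((0*1)*(-1))*5 = (0*(-1))*5 = 0*5 = 0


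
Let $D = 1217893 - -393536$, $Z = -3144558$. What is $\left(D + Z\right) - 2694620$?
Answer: $-4227749$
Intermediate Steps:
$D = 1611429$ ($D = 1217893 + 393536 = 1611429$)
$\left(D + Z\right) - 2694620 = \left(1611429 - 3144558\right) - 2694620 = -1533129 - 2694620 = -4227749$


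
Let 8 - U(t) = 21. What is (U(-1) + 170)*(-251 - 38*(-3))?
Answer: -21509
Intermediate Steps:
U(t) = -13 (U(t) = 8 - 1*21 = 8 - 21 = -13)
(U(-1) + 170)*(-251 - 38*(-3)) = (-13 + 170)*(-251 - 38*(-3)) = 157*(-251 + 114) = 157*(-137) = -21509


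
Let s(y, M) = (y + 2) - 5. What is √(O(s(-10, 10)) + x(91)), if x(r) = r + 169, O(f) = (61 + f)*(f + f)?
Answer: 2*I*√247 ≈ 31.432*I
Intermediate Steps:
s(y, M) = -3 + y (s(y, M) = (2 + y) - 5 = -3 + y)
O(f) = 2*f*(61 + f) (O(f) = (61 + f)*(2*f) = 2*f*(61 + f))
x(r) = 169 + r
√(O(s(-10, 10)) + x(91)) = √(2*(-3 - 10)*(61 + (-3 - 10)) + (169 + 91)) = √(2*(-13)*(61 - 13) + 260) = √(2*(-13)*48 + 260) = √(-1248 + 260) = √(-988) = 2*I*√247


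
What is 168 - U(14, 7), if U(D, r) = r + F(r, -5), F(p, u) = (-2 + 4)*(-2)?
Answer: 165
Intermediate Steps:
F(p, u) = -4 (F(p, u) = 2*(-2) = -4)
U(D, r) = -4 + r (U(D, r) = r - 4 = -4 + r)
168 - U(14, 7) = 168 - (-4 + 7) = 168 - 1*3 = 168 - 3 = 165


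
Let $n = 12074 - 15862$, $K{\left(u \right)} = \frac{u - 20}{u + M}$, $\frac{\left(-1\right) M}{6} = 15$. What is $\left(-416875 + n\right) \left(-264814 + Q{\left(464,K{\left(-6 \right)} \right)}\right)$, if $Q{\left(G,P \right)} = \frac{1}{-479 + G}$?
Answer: $\frac{556987398631}{5} \approx 1.114 \cdot 10^{11}$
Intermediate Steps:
$M = -90$ ($M = \left(-6\right) 15 = -90$)
$K{\left(u \right)} = \frac{-20 + u}{-90 + u}$ ($K{\left(u \right)} = \frac{u - 20}{u - 90} = \frac{-20 + u}{-90 + u}$)
$n = -3788$
$\left(-416875 + n\right) \left(-264814 + Q{\left(464,K{\left(-6 \right)} \right)}\right) = \left(-416875 - 3788\right) \left(-264814 + \frac{1}{-479 + 464}\right) = - 420663 \left(-264814 + \frac{1}{-15}\right) = - 420663 \left(-264814 - \frac{1}{15}\right) = \left(-420663\right) \left(- \frac{3972211}{15}\right) = \frac{556987398631}{5}$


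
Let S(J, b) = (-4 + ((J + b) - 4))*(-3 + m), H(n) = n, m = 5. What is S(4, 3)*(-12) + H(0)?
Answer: 24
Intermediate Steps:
S(J, b) = -16 + 2*J + 2*b (S(J, b) = (-4 + ((J + b) - 4))*(-3 + 5) = (-4 + (-4 + J + b))*2 = (-8 + J + b)*2 = -16 + 2*J + 2*b)
S(4, 3)*(-12) + H(0) = (-16 + 2*4 + 2*3)*(-12) + 0 = (-16 + 8 + 6)*(-12) + 0 = -2*(-12) + 0 = 24 + 0 = 24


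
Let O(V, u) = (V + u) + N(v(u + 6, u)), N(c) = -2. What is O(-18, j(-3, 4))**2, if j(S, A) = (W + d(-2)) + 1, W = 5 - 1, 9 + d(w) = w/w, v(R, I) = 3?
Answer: 529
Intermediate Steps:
d(w) = -8 (d(w) = -9 + w/w = -9 + 1 = -8)
W = 4
j(S, A) = -3 (j(S, A) = (4 - 8) + 1 = -4 + 1 = -3)
O(V, u) = -2 + V + u (O(V, u) = (V + u) - 2 = -2 + V + u)
O(-18, j(-3, 4))**2 = (-2 - 18 - 3)**2 = (-23)**2 = 529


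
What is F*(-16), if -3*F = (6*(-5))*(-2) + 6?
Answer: 352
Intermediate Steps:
F = -22 (F = -((6*(-5))*(-2) + 6)/3 = -(-30*(-2) + 6)/3 = -(60 + 6)/3 = -⅓*66 = -22)
F*(-16) = -22*(-16) = 352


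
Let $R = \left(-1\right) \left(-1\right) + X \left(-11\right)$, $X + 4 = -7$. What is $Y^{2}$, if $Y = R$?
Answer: $14884$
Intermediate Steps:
$X = -11$ ($X = -4 - 7 = -11$)
$R = 122$ ($R = \left(-1\right) \left(-1\right) - -121 = 1 + 121 = 122$)
$Y = 122$
$Y^{2} = 122^{2} = 14884$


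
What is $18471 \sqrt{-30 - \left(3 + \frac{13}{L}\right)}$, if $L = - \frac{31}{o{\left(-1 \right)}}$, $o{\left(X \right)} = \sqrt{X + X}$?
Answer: $\frac{18471 \sqrt{-31713 + 403 i \sqrt{2}}}{31} \approx 953.42 + 1.0611 \cdot 10^{5} i$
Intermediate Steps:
$o{\left(X \right)} = \sqrt{2} \sqrt{X}$ ($o{\left(X \right)} = \sqrt{2 X} = \sqrt{2} \sqrt{X}$)
$L = \frac{31 i \sqrt{2}}{2}$ ($L = - \frac{31}{\sqrt{2} \sqrt{-1}} = - \frac{31}{\sqrt{2} i} = - \frac{31}{i \sqrt{2}} = - 31 \left(- \frac{i \sqrt{2}}{2}\right) = \frac{31 i \sqrt{2}}{2} \approx 21.92 i$)
$18471 \sqrt{-30 - \left(3 + \frac{13}{L}\right)} = 18471 \sqrt{-30 - \left(3 + 13 \left(- \frac{i \sqrt{2}}{31}\right)\right)} = 18471 \sqrt{-30 - \left(3 - \frac{13 i \sqrt{2}}{31}\right)} = 18471 \sqrt{-33 + \frac{13 i \sqrt{2}}{31}}$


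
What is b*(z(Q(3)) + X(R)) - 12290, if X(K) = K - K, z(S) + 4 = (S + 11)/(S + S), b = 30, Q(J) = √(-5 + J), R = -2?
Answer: -12395 - 165*I*√2/2 ≈ -12395.0 - 116.67*I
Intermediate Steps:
z(S) = -4 + (11 + S)/(2*S) (z(S) = -4 + (S + 11)/(S + S) = -4 + (11 + S)/((2*S)) = -4 + (11 + S)*(1/(2*S)) = -4 + (11 + S)/(2*S))
X(K) = 0
b*(z(Q(3)) + X(R)) - 12290 = 30*((11 - 7*√(-5 + 3))/(2*(√(-5 + 3))) + 0) - 12290 = 30*((11 - 7*I*√2)/(2*(√(-2))) + 0) - 12290 = 30*((11 - 7*I*√2)/(2*((I*√2))) + 0) - 12290 = 30*((-I*√2/2)*(11 - 7*I*√2)/2 + 0) - 12290 = 30*(-I*√2*(11 - 7*I*√2)/4 + 0) - 12290 = 30*(-I*√2*(11 - 7*I*√2)/4) - 12290 = -15*I*√2*(11 - 7*I*√2)/2 - 12290 = -12290 - 15*I*√2*(11 - 7*I*√2)/2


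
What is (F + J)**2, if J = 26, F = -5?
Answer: 441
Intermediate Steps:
(F + J)**2 = (-5 + 26)**2 = 21**2 = 441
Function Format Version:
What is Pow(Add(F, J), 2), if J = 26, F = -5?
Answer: 441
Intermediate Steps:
Pow(Add(F, J), 2) = Pow(Add(-5, 26), 2) = Pow(21, 2) = 441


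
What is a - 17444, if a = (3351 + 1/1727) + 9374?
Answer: -8149712/1727 ≈ -4719.0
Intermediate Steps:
a = 21976076/1727 (a = (3351 + 1/1727) + 9374 = 5787178/1727 + 9374 = 21976076/1727 ≈ 12725.)
a - 17444 = 21976076/1727 - 17444 = -8149712/1727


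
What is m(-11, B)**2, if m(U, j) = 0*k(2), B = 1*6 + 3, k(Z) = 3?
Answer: 0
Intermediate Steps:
B = 9 (B = 6 + 3 = 9)
m(U, j) = 0 (m(U, j) = 0*3 = 0)
m(-11, B)**2 = 0**2 = 0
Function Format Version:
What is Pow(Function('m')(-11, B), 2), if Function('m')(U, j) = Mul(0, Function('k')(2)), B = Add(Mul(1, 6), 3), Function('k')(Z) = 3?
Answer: 0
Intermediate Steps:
B = 9 (B = Add(6, 3) = 9)
Function('m')(U, j) = 0 (Function('m')(U, j) = Mul(0, 3) = 0)
Pow(Function('m')(-11, B), 2) = Pow(0, 2) = 0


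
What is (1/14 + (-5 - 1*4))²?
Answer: 15625/196 ≈ 79.719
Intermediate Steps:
(1/14 + (-5 - 1*4))² = (1/14 + (-5 - 4))² = (1/14 - 9)² = (-125/14)² = 15625/196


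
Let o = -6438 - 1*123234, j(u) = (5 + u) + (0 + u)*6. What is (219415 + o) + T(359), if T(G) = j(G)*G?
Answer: 993705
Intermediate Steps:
j(u) = 5 + 7*u (j(u) = (5 + u) + u*6 = (5 + u) + 6*u = 5 + 7*u)
T(G) = G*(5 + 7*G) (T(G) = (5 + 7*G)*G = G*(5 + 7*G))
o = -129672 (o = -6438 - 123234 = -129672)
(219415 + o) + T(359) = (219415 - 129672) + 359*(5 + 7*359) = 89743 + 359*(5 + 2513) = 89743 + 359*2518 = 89743 + 903962 = 993705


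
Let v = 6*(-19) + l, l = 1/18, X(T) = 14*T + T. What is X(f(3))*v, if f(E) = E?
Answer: -10255/2 ≈ -5127.5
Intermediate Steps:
X(T) = 15*T
l = 1/18 ≈ 0.055556
v = -2051/18 (v = 6*(-19) + 1/18 = -114 + 1/18 = -2051/18 ≈ -113.94)
X(f(3))*v = (15*3)*(-2051/18) = 45*(-2051/18) = -10255/2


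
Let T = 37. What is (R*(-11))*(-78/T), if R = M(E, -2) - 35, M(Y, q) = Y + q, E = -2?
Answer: -33462/37 ≈ -904.38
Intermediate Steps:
R = -39 (R = (-2 - 2) - 35 = -4 - 35 = -39)
(R*(-11))*(-78/T) = (-39*(-11))*(-78/37) = 429*(-78*1/37) = 429*(-78/37) = -33462/37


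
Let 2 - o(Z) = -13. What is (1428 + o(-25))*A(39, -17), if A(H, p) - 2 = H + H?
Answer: 115440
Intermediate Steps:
o(Z) = 15 (o(Z) = 2 - 1*(-13) = 2 + 13 = 15)
A(H, p) = 2 + 2*H (A(H, p) = 2 + (H + H) = 2 + 2*H)
(1428 + o(-25))*A(39, -17) = (1428 + 15)*(2 + 2*39) = 1443*(2 + 78) = 1443*80 = 115440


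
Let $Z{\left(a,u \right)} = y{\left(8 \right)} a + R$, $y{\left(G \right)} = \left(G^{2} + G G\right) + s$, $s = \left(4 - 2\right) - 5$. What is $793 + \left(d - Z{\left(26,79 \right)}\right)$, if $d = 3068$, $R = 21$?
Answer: $590$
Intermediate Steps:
$s = -3$ ($s = 2 - 5 = -3$)
$y{\left(G \right)} = -3 + 2 G^{2}$ ($y{\left(G \right)} = \left(G^{2} + G G\right) - 3 = \left(G^{2} + G^{2}\right) - 3 = 2 G^{2} - 3 = -3 + 2 G^{2}$)
$Z{\left(a,u \right)} = 21 + 125 a$ ($Z{\left(a,u \right)} = \left(-3 + 2 \cdot 8^{2}\right) a + 21 = \left(-3 + 2 \cdot 64\right) a + 21 = \left(-3 + 128\right) a + 21 = 125 a + 21 = 21 + 125 a$)
$793 + \left(d - Z{\left(26,79 \right)}\right) = 793 + \left(3068 - \left(21 + 125 \cdot 26\right)\right) = 793 + \left(3068 - \left(21 + 3250\right)\right) = 793 + \left(3068 - 3271\right) = 793 - 203 = 590$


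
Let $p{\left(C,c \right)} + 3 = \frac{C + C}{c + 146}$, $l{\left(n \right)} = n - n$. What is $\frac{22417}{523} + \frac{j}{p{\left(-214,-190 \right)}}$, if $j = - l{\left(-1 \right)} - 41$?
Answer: $\frac{1422985}{38702} \approx 36.768$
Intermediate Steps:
$l{\left(n \right)} = 0$
$p{\left(C,c \right)} = -3 + \frac{2 C}{146 + c}$ ($p{\left(C,c \right)} = -3 + \frac{C + C}{c + 146} = -3 + \frac{2 C}{146 + c}$)
$j = -41$ ($j = \left(-1\right) 0 - 41 = 0 - 41 = -41$)
$\frac{22417}{523} + \frac{j}{p{\left(-214,-190 \right)}} = \frac{22417}{523} - \frac{41}{\frac{1}{146 - 190} \left(-438 - -570 + 2 \left(-214\right)\right)} = 22417 \cdot \frac{1}{523} - \frac{41}{\frac{1}{-44} \left(-438 + 570 - 428\right)} = \frac{22417}{523} - \frac{41}{\left(- \frac{1}{44}\right) \left(-296\right)} = \frac{22417}{523} - \frac{41}{\frac{74}{11}} = \frac{22417}{523} - \frac{451}{74} = \frac{1422985}{38702}$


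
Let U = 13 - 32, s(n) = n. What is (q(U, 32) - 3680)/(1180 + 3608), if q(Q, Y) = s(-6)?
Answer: -97/126 ≈ -0.76984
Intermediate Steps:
U = -19
q(Q, Y) = -6
(q(U, 32) - 3680)/(1180 + 3608) = (-6 - 3680)/(1180 + 3608) = -3686/4788 = -3686*1/4788 = -97/126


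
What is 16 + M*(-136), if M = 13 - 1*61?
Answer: 6544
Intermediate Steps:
M = -48 (M = 13 - 61 = -48)
16 + M*(-136) = 16 - 48*(-136) = 16 + 6528 = 6544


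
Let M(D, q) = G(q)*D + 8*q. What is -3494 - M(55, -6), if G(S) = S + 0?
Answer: -3116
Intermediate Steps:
G(S) = S
M(D, q) = 8*q + D*q (M(D, q) = q*D + 8*q = D*q + 8*q = 8*q + D*q)
-3494 - M(55, -6) = -3494 - (-6)*(8 + 55) = -3494 - (-6)*63 = -3494 - 1*(-378) = -3494 + 378 = -3116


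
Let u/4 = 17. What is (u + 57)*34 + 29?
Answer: 4279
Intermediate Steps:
u = 68 (u = 4*17 = 68)
(u + 57)*34 + 29 = (68 + 57)*34 + 29 = 125*34 + 29 = 4250 + 29 = 4279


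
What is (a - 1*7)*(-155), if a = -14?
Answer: 3255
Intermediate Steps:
(a - 1*7)*(-155) = (-14 - 1*7)*(-155) = (-14 - 7)*(-155) = -21*(-155) = 3255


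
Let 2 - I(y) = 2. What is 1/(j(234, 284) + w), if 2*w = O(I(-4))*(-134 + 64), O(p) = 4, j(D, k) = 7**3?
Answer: 1/203 ≈ 0.0049261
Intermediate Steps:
j(D, k) = 343
I(y) = 0 (I(y) = 2 - 1*2 = 2 - 2 = 0)
w = -140 (w = (4*(-134 + 64))/2 = (4*(-70))/2 = (1/2)*(-280) = -140)
1/(j(234, 284) + w) = 1/(343 - 140) = 1/203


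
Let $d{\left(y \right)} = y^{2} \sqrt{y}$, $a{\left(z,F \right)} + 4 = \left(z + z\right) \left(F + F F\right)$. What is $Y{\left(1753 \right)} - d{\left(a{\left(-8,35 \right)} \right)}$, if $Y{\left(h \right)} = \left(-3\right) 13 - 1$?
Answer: $-40 - 57735339232 i \approx -40.0 - 5.7735 \cdot 10^{10} i$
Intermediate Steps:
$Y{\left(h \right)} = -40$ ($Y{\left(h \right)} = -39 - 1 = -40$)
$a{\left(z,F \right)} = -4 + 2 z \left(F + F^{2}\right)$ ($a{\left(z,F \right)} = -4 + \left(z + z\right) \left(F + F F\right) = -4 + 2 z \left(F + F^{2}\right)$)
$d{\left(y \right)} = y^{\frac{5}{2}}$
$Y{\left(1753 \right)} - d{\left(a{\left(-8,35 \right)} \right)} = -40 - \left(-4 + 2 \cdot 35 \left(-8\right) + 2 \left(-8\right) 35^{2}\right)^{\frac{5}{2}} = -40 - \left(-4 - 560 + 2 \left(-8\right) 1225\right)^{\frac{5}{2}} = -40 - \left(-4 - 560 - 19600\right)^{\frac{5}{2}} = -40 - \left(-20164\right)^{\frac{5}{2}} = -40 - 57735339232 i$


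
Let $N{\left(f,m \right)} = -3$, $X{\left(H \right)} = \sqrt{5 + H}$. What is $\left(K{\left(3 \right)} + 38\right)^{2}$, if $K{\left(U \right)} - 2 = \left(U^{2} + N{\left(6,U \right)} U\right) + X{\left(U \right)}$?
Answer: $1608 + 160 \sqrt{2} \approx 1834.3$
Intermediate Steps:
$K{\left(U \right)} = 2 + U^{2} + \sqrt{5 + U} - 3 U$ ($K{\left(U \right)} = 2 + \left(\left(U^{2} - 3 U\right) + \sqrt{5 + U}\right) = 2 + \left(U^{2} + \sqrt{5 + U} - 3 U\right) = 2 + U^{2} + \sqrt{5 + U} - 3 U$)
$\left(K{\left(3 \right)} + 38\right)^{2} = \left(\left(2 + 3^{2} + \sqrt{5 + 3} - 9\right) + 38\right)^{2} = \left(\left(2 + 9 + \sqrt{8} - 9\right) + 38\right)^{2} = \left(\left(2 + 9 + 2 \sqrt{2} - 9\right) + 38\right)^{2} = \left(\left(2 + 2 \sqrt{2}\right) + 38\right)^{2} = \left(40 + 2 \sqrt{2}\right)^{2}$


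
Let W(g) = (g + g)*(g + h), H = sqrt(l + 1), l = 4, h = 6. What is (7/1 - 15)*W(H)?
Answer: -80 - 96*sqrt(5) ≈ -294.66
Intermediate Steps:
H = sqrt(5) (H = sqrt(4 + 1) = sqrt(5) ≈ 2.2361)
W(g) = 2*g*(6 + g) (W(g) = (g + g)*(g + 6) = (2*g)*(6 + g) = 2*g*(6 + g))
(7/1 - 15)*W(H) = (7/1 - 15)*(2*sqrt(5)*(6 + sqrt(5))) = (7*1 - 15)*(2*sqrt(5)*(6 + sqrt(5))) = (7 - 15)*(2*sqrt(5)*(6 + sqrt(5))) = -16*sqrt(5)*(6 + sqrt(5))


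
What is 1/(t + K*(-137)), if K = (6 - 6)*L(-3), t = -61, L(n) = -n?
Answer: -1/61 ≈ -0.016393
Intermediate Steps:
K = 0 (K = (6 - 6)*(-1*(-3)) = 0*3 = 0)
1/(t + K*(-137)) = 1/(-61 + 0*(-137)) = 1/(-61 + 0) = 1/(-61) = -1/61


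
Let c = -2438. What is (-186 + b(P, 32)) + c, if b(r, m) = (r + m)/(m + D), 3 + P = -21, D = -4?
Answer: -18366/7 ≈ -2623.7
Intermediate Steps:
P = -24 (P = -3 - 21 = -24)
b(r, m) = (m + r)/(-4 + m) (b(r, m) = (r + m)/(m - 4) = (m + r)/(-4 + m))
(-186 + b(P, 32)) + c = (-186 + (32 - 24)/(-4 + 32)) - 2438 = (-186 + 8/28) - 2438 = (-186 + (1/28)*8) - 2438 = (-186 + 2/7) - 2438 = -1300/7 - 2438 = -18366/7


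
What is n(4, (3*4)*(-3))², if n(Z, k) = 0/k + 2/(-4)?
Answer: ¼ ≈ 0.25000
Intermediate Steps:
n(Z, k) = -½ (n(Z, k) = 0 + 2*(-¼) = 0 - ½ = -½)
n(4, (3*4)*(-3))² = (-½)² = ¼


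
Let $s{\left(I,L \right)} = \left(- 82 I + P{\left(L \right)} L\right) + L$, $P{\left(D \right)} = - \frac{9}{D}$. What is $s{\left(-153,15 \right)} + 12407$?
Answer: $24959$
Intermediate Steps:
$s{\left(I,L \right)} = -9 + L - 82 I$ ($s{\left(I,L \right)} = \left(- 82 I + - \frac{9}{L} L\right) + L = \left(- 82 I - 9\right) + L = \left(-9 - 82 I\right) + L = -9 + L - 82 I$)
$s{\left(-153,15 \right)} + 12407 = \left(-9 + 15 - -12546\right) + 12407 = \left(-9 + 15 + 12546\right) + 12407 = 12552 + 12407 = 24959$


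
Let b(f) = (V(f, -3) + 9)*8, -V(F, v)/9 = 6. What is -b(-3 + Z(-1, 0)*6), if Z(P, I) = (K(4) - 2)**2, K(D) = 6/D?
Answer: 360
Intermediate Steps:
Z(P, I) = 1/4 (Z(P, I) = (6/4 - 2)**2 = (6*(1/4) - 2)**2 = (3/2 - 2)**2 = (-1/2)**2 = 1/4)
V(F, v) = -54 (V(F, v) = -9*6 = -54)
b(f) = -360 (b(f) = (-54 + 9)*8 = -45*8 = -360)
-b(-3 + Z(-1, 0)*6) = -1*(-360) = 360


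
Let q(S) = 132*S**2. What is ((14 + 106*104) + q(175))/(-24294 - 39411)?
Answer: -4053538/63705 ≈ -63.630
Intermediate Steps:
((14 + 106*104) + q(175))/(-24294 - 39411) = ((14 + 106*104) + 132*175**2)/(-24294 - 39411) = ((14 + 11024) + 132*30625)/(-63705) = (11038 + 4042500)*(-1/63705) = 4053538*(-1/63705) = -4053538/63705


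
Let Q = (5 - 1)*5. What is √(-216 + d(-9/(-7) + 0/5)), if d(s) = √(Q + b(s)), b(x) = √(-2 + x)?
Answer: √(-10584 + 7*√7*√(140 + I*√35))/7 ≈ 0.0032477 + 14.544*I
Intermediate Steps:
Q = 20 (Q = 4*5 = 20)
d(s) = √(20 + √(-2 + s))
√(-216 + d(-9/(-7) + 0/5)) = √(-216 + √(20 + √(-2 + (-9/(-7) + 0/5)))) = √(-216 + √(20 + √(-2 + (-9*(-⅐) + 0*(⅕))))) = √(-216 + √(20 + √(-2 + (9/7 + 0)))) = √(-216 + √(20 + √(-2 + 9/7))) = √(-216 + √(20 + √(-5/7))) = √(-216 + √(20 + I*√35/7))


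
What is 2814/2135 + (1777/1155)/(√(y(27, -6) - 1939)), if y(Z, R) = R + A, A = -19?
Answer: 402/305 - 1777*I*√491/1134210 ≈ 1.318 - 0.034716*I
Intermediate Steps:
y(Z, R) = -19 + R (y(Z, R) = R - 19 = -19 + R)
2814/2135 + (1777/1155)/(√(y(27, -6) - 1939)) = 2814/2135 + (1777/1155)/(√((-19 - 6) - 1939)) = 2814*(1/2135) + (1777*(1/1155))/(√(-25 - 1939)) = 402/305 + 1777/(1155*(√(-1964))) = 402/305 + 1777/(1155*((2*I*√491))) = 402/305 + 1777*(-I*√491/982)/1155 = 402/305 - 1777*I*√491/1134210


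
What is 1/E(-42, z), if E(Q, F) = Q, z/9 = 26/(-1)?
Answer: -1/42 ≈ -0.023810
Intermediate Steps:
z = -234 (z = 9*(26/(-1)) = 9*(26*(-1)) = 9*(-26) = -234)
1/E(-42, z) = 1/(-42) = -1/42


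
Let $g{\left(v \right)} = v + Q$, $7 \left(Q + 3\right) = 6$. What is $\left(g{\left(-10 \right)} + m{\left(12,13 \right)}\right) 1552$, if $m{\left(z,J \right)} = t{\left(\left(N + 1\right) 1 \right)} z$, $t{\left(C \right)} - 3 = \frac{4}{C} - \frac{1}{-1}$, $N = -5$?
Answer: $\frac{259184}{7} \approx 37026.0$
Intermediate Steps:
$Q = - \frac{15}{7}$ ($Q = -3 + \frac{1}{7} \cdot 6 = -3 + \frac{6}{7} = - \frac{15}{7} \approx -2.1429$)
$g{\left(v \right)} = - \frac{15}{7} + v$ ($g{\left(v \right)} = v - \frac{15}{7} = - \frac{15}{7} + v$)
$t{\left(C \right)} = 4 + \frac{4}{C}$ ($t{\left(C \right)} = 3 + \left(\frac{4}{C} - \frac{1}{-1}\right) = 3 + \left(\frac{4}{C} - -1\right) = 3 + \left(\frac{4}{C} + 1\right) = 3 + \left(1 + \frac{4}{C}\right) = 4 + \frac{4}{C}$)
$m{\left(z,J \right)} = 3 z$ ($m{\left(z,J \right)} = \left(4 + \frac{4}{\left(-5 + 1\right) 1}\right) z = \left(4 + \frac{4}{\left(-4\right) 1}\right) z = \left(4 + \frac{4}{-4}\right) z = \left(4 + 4 \left(- \frac{1}{4}\right)\right) z = \left(4 - 1\right) z = 3 z$)
$\left(g{\left(-10 \right)} + m{\left(12,13 \right)}\right) 1552 = \left(\left(- \frac{15}{7} - 10\right) + 3 \cdot 12\right) 1552 = \left(- \frac{85}{7} + 36\right) 1552 = \frac{167}{7} \cdot 1552 = \frac{259184}{7}$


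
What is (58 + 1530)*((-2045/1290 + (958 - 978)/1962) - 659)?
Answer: -44251046818/42183 ≈ -1.0490e+6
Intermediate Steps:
(58 + 1530)*((-2045/1290 + (958 - 978)/1962) - 659) = 1588*((-2045*1/1290 - 20*1/1962) - 659) = 1588*((-409/258 - 10/981) - 659) = 1588*(-134603/84366 - 659) = 1588*(-55731797/84366) = -44251046818/42183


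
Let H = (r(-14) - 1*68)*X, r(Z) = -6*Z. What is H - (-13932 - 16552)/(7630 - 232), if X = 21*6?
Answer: 7472426/3699 ≈ 2020.1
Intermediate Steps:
X = 126
H = 2016 (H = (-6*(-14) - 1*68)*126 = (84 - 68)*126 = 16*126 = 2016)
H - (-13932 - 16552)/(7630 - 232) = 2016 - (-13932 - 16552)/(7630 - 232) = 2016 - (-30484)/7398 = 2016 - 1*(-15242/3699) = 2016 + 15242/3699 = 7472426/3699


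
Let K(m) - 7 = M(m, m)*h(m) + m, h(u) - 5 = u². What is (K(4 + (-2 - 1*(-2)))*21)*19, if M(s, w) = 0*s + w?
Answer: 37905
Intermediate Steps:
M(s, w) = w (M(s, w) = 0 + w = w)
h(u) = 5 + u²
K(m) = 7 + m + m*(5 + m²) (K(m) = 7 + (m*(5 + m²) + m) = 7 + (m + m*(5 + m²)) = 7 + m + m*(5 + m²))
(K(4 + (-2 - 1*(-2)))*21)*19 = ((7 + (4 + (-2 - 1*(-2)))³ + 6*(4 + (-2 - 1*(-2))))*21)*19 = ((7 + (4 + (-2 + 2))³ + 6*(4 + (-2 + 2)))*21)*19 = ((7 + (4 + 0)³ + 6*(4 + 0))*21)*19 = ((7 + 4³ + 6*4)*21)*19 = ((7 + 64 + 24)*21)*19 = (95*21)*19 = 1995*19 = 37905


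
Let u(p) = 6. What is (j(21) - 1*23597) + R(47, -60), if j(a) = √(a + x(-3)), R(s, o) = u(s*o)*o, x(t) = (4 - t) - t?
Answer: -23957 + √31 ≈ -23951.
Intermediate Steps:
x(t) = 4 - 2*t
R(s, o) = 6*o
j(a) = √(10 + a) (j(a) = √(a + (4 - 2*(-3))) = √(a + (4 + 6)) = √(a + 10) = √(10 + a))
(j(21) - 1*23597) + R(47, -60) = (√(10 + 21) - 1*23597) + 6*(-60) = (√31 - 23597) - 360 = (-23597 + √31) - 360 = -23957 + √31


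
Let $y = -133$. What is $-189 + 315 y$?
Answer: $-42084$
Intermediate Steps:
$-189 + 315 y = -189 + 315 \left(-133\right) = -189 - 41895 = -42084$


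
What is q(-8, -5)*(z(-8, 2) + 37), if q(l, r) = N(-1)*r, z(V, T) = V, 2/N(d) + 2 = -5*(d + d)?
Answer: -145/4 ≈ -36.250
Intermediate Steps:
N(d) = 2/(-2 - 10*d) (N(d) = 2/(-2 - 5*(d + d)) = 2/(-2 - 10*d))
q(l, r) = r/4 (q(l, r) = (-1/(1 + 5*(-1)))*r = (-1/(1 - 5))*r = (-1/(-4))*r = (-1*(-¼))*r = r/4)
q(-8, -5)*(z(-8, 2) + 37) = ((¼)*(-5))*(-8 + 37) = -5/4*29 = -145/4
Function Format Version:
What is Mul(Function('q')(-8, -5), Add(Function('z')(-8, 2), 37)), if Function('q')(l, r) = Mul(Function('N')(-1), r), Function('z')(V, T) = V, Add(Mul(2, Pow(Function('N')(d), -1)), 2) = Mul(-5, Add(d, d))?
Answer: Rational(-145, 4) ≈ -36.250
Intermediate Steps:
Function('N')(d) = Mul(2, Pow(Add(-2, Mul(-10, d)), -1)) (Function('N')(d) = Mul(2, Pow(Add(-2, Mul(-5, Add(d, d))), -1)) = Mul(2, Pow(Add(-2, Mul(-5, Mul(2, d))), -1)) = Mul(2, Pow(Add(-2, Mul(-10, d)), -1)))
Function('q')(l, r) = Mul(Rational(1, 4), r) (Function('q')(l, r) = Mul(Mul(-1, Pow(Add(1, Mul(5, -1)), -1)), r) = Mul(Mul(-1, Pow(Add(1, -5), -1)), r) = Mul(Mul(-1, Pow(-4, -1)), r) = Mul(Mul(-1, Rational(-1, 4)), r) = Mul(Rational(1, 4), r))
Mul(Function('q')(-8, -5), Add(Function('z')(-8, 2), 37)) = Mul(Mul(Rational(1, 4), -5), Add(-8, 37)) = Mul(Rational(-5, 4), 29) = Rational(-145, 4)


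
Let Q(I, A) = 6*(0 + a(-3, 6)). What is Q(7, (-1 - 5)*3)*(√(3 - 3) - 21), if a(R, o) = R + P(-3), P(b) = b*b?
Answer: -756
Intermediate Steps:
P(b) = b²
a(R, o) = 9 + R (a(R, o) = R + (-3)² = R + 9 = 9 + R)
Q(I, A) = 36 (Q(I, A) = 6*(0 + (9 - 3)) = 6*(0 + 6) = 6*6 = 36)
Q(7, (-1 - 5)*3)*(√(3 - 3) - 21) = 36*(√(3 - 3) - 21) = 36*(√0 - 21) = 36*(0 - 21) = 36*(-21) = -756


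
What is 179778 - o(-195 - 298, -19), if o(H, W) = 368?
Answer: 179410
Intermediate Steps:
179778 - o(-195 - 298, -19) = 179778 - 1*368 = 179778 - 368 = 179410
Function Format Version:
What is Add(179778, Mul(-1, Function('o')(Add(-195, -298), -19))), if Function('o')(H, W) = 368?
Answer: 179410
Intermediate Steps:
Add(179778, Mul(-1, Function('o')(Add(-195, -298), -19))) = Add(179778, Mul(-1, 368)) = Add(179778, -368) = 179410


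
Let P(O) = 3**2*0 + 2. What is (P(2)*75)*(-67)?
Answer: -10050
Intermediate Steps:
P(O) = 2 (P(O) = 9*0 + 2 = 0 + 2 = 2)
(P(2)*75)*(-67) = (2*75)*(-67) = 150*(-67) = -10050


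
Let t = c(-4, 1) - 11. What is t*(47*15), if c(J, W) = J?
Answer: -10575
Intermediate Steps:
t = -15 (t = -4 - 11 = -15)
t*(47*15) = -705*15 = -15*705 = -10575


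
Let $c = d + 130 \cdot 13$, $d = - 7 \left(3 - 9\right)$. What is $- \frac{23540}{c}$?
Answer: $- \frac{5885}{433} \approx -13.591$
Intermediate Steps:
$d = 42$ ($d = \left(-7\right) \left(-6\right) = 42$)
$c = 1732$ ($c = 42 + 130 \cdot 13 = 42 + 1690 = 1732$)
$- \frac{23540}{c} = - \frac{23540}{1732} = \left(-23540\right) \frac{1}{1732} = - \frac{5885}{433}$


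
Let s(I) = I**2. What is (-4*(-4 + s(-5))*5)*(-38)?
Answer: 15960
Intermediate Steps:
(-4*(-4 + s(-5))*5)*(-38) = (-4*(-4 + (-5)**2)*5)*(-38) = (-4*(-4 + 25)*5)*(-38) = (-4*21*5)*(-38) = -84*5*(-38) = -420*(-38) = 15960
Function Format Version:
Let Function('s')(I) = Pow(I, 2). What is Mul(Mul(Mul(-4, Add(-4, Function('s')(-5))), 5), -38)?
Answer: 15960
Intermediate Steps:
Mul(Mul(Mul(-4, Add(-4, Function('s')(-5))), 5), -38) = Mul(Mul(Mul(-4, Add(-4, Pow(-5, 2))), 5), -38) = Mul(Mul(Mul(-4, Add(-4, 25)), 5), -38) = Mul(Mul(Mul(-4, 21), 5), -38) = Mul(Mul(-84, 5), -38) = Mul(-420, -38) = 15960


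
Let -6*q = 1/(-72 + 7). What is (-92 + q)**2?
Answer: 1287302641/152100 ≈ 8463.5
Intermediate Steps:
q = 1/390 (q = -1/(6*(-72 + 7)) = -1/6/(-65) = -1/6*(-1/65) = 1/390 ≈ 0.0025641)
(-92 + q)**2 = (-92 + 1/390)**2 = (-35879/390)**2 = 1287302641/152100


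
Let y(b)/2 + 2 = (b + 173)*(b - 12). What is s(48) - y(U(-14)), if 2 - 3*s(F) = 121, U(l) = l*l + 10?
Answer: -441263/3 ≈ -1.4709e+5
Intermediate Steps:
U(l) = 10 + l**2 (U(l) = l**2 + 10 = 10 + l**2)
y(b) = -4 + 2*(-12 + b)*(173 + b) (y(b) = -4 + 2*((b + 173)*(b - 12)) = -4 + 2*((173 + b)*(-12 + b)) = -4 + 2*((-12 + b)*(173 + b)) = -4 + 2*(-12 + b)*(173 + b))
s(F) = -119/3 (s(F) = 2/3 - 1/3*121 = 2/3 - 121/3 = -119/3)
s(48) - y(U(-14)) = -119/3 - (-4156 + 2*(10 + (-14)**2)**2 + 322*(10 + (-14)**2)) = -119/3 - (-4156 + 2*(10 + 196)**2 + 322*(10 + 196)) = -119/3 - (-4156 + 2*206**2 + 322*206) = -119/3 - (-4156 + 2*42436 + 66332) = -119/3 - (-4156 + 84872 + 66332) = -119/3 - 1*147048 = -119/3 - 147048 = -441263/3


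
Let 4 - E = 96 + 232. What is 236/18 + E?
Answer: -2798/9 ≈ -310.89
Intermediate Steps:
E = -324 (E = 4 - (96 + 232) = 4 - 1*328 = 4 - 328 = -324)
236/18 + E = 236/18 - 324 = 236*(1/18) - 324 = 118/9 - 324 = -2798/9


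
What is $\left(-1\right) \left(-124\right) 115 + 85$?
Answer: $14345$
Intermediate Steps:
$\left(-1\right) \left(-124\right) 115 + 85 = 124 \cdot 115 + 85 = 14260 + 85 = 14345$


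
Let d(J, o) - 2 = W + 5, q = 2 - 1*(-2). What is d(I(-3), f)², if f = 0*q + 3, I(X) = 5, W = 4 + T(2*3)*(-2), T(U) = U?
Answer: 1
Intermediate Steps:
q = 4 (q = 2 + 2 = 4)
W = -8 (W = 4 + (2*3)*(-2) = 4 + 6*(-2) = 4 - 12 = -8)
f = 3 (f = 0*4 + 3 = 0 + 3 = 3)
d(J, o) = -1 (d(J, o) = 2 + (-8 + 5) = 2 - 3 = -1)
d(I(-3), f)² = (-1)² = 1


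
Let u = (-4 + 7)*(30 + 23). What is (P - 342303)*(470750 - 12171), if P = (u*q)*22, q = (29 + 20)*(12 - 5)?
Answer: 393236536869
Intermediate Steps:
q = 343 (q = 49*7 = 343)
u = 159 (u = 3*53 = 159)
P = 1199814 (P = (159*343)*22 = 54537*22 = 1199814)
(P - 342303)*(470750 - 12171) = (1199814 - 342303)*(470750 - 12171) = 857511*458579 = 393236536869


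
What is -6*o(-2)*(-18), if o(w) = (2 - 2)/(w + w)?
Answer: 0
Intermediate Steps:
o(w) = 0 (o(w) = 0/((2*w)) = 0*(1/(2*w)) = 0)
-6*o(-2)*(-18) = -6*0*(-18) = 0*(-18) = 0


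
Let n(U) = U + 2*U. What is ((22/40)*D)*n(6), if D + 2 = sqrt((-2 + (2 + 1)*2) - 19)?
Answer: -99/5 + 99*I*sqrt(15)/10 ≈ -19.8 + 38.343*I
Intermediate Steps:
D = -2 + I*sqrt(15) (D = -2 + sqrt((-2 + (2 + 1)*2) - 19) = -2 + sqrt((-2 + 3*2) - 19) = -2 + sqrt((-2 + 6) - 19) = -2 + sqrt(4 - 19) = -2 + sqrt(-15) = -2 + I*sqrt(15) ≈ -2.0 + 3.873*I)
n(U) = 3*U
((22/40)*D)*n(6) = ((22/40)*(-2 + I*sqrt(15)))*(3*6) = ((22*(1/40))*(-2 + I*sqrt(15)))*18 = (11*(-2 + I*sqrt(15))/20)*18 = (-11/10 + 11*I*sqrt(15)/20)*18 = -99/5 + 99*I*sqrt(15)/10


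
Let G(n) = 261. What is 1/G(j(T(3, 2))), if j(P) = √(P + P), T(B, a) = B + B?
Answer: 1/261 ≈ 0.0038314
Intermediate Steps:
T(B, a) = 2*B
j(P) = √2*√P (j(P) = √(2*P) = √2*√P)
1/G(j(T(3, 2))) = 1/261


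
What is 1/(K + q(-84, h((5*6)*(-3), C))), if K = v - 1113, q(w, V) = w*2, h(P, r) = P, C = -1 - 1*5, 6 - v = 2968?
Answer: -1/4243 ≈ -0.00023568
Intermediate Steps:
v = -2962 (v = 6 - 1*2968 = 6 - 2968 = -2962)
C = -6 (C = -1 - 5 = -6)
q(w, V) = 2*w
K = -4075 (K = -2962 - 1113 = -4075)
1/(K + q(-84, h((5*6)*(-3), C))) = 1/(-4075 + 2*(-84)) = 1/(-4075 - 168) = 1/(-4243) = -1/4243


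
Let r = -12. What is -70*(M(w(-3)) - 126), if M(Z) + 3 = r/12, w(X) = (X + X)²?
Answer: 9100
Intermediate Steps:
w(X) = 4*X² (w(X) = (2*X)² = 4*X²)
M(Z) = -4 (M(Z) = -3 - 12/12 = -3 - 12*1/12 = -3 - 1 = -4)
-70*(M(w(-3)) - 126) = -70*(-4 - 126) = -70*(-130) = 9100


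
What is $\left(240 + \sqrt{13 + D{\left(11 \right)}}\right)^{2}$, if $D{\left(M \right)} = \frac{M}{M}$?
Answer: $\left(240 + \sqrt{14}\right)^{2} \approx 59410.0$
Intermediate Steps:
$D{\left(M \right)} = 1$
$\left(240 + \sqrt{13 + D{\left(11 \right)}}\right)^{2} = \left(240 + \sqrt{13 + 1}\right)^{2} = \left(240 + \sqrt{14}\right)^{2}$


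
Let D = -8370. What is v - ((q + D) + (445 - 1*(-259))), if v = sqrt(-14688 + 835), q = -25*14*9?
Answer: 10816 + I*sqrt(13853) ≈ 10816.0 + 117.7*I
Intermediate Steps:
q = -3150 (q = -350*9 = -3150)
v = I*sqrt(13853) (v = sqrt(-13853) = I*sqrt(13853) ≈ 117.7*I)
v - ((q + D) + (445 - 1*(-259))) = I*sqrt(13853) - ((-3150 - 8370) + (445 - 1*(-259))) = I*sqrt(13853) - (-11520 + (445 + 259)) = I*sqrt(13853) - (-11520 + 704) = I*sqrt(13853) - 1*(-10816) = I*sqrt(13853) + 10816 = 10816 + I*sqrt(13853)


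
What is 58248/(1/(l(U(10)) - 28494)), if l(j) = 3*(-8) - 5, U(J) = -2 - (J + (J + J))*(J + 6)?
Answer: -1661407704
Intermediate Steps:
U(J) = -2 - 3*J*(6 + J) (U(J) = -2 - (J + 2*J)*(6 + J) = -2 - 3*J*(6 + J))
l(j) = -29 (l(j) = -24 - 5 = -29)
58248/(1/(l(U(10)) - 28494)) = 58248/(1/(-29 - 28494)) = 58248/(1/(-28523)) = 58248/(-1/28523) = 58248*(-28523) = -1661407704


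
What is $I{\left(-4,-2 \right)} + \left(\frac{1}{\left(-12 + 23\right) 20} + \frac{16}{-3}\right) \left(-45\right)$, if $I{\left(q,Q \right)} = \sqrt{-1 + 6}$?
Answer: $\frac{10551}{44} + \sqrt{5} \approx 242.03$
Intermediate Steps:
$I{\left(q,Q \right)} = \sqrt{5}$
$I{\left(-4,-2 \right)} + \left(\frac{1}{\left(-12 + 23\right) 20} + \frac{16}{-3}\right) \left(-45\right) = \sqrt{5} + \left(\frac{1}{\left(-12 + 23\right) 20} + \frac{16}{-3}\right) \left(-45\right) = \sqrt{5} + \left(\frac{1}{11} \cdot \frac{1}{20} + 16 \left(- \frac{1}{3}\right)\right) \left(-45\right) = \sqrt{5} + \left(\frac{1}{11} \cdot \frac{1}{20} - \frac{16}{3}\right) \left(-45\right) = \sqrt{5} + \left(\frac{1}{220} - \frac{16}{3}\right) \left(-45\right) = \sqrt{5} - - \frac{10551}{44} = \sqrt{5} + \frac{10551}{44} = \frac{10551}{44} + \sqrt{5}$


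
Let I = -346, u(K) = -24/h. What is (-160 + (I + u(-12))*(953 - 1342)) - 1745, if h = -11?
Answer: 1450243/11 ≈ 1.3184e+5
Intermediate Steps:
u(K) = 24/11 (u(K) = -24/(-11) = -24*(-1/11) = 24/11)
(-160 + (I + u(-12))*(953 - 1342)) - 1745 = (-160 + (-346 + 24/11)*(953 - 1342)) - 1745 = (-160 - 3782/11*(-389)) - 1745 = (-160 + 1471198/11) - 1745 = 1469438/11 - 1745 = 1450243/11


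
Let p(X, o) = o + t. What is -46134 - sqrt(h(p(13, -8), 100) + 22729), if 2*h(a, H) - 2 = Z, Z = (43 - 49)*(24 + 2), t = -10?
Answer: -46134 - 2*sqrt(5663) ≈ -46285.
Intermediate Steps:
p(X, o) = -10 + o (p(X, o) = o - 10 = -10 + o)
Z = -156 (Z = -6*26 = -156)
h(a, H) = -77 (h(a, H) = 1 + (1/2)*(-156) = 1 - 78 = -77)
-46134 - sqrt(h(p(13, -8), 100) + 22729) = -46134 - sqrt(-77 + 22729) = -46134 - sqrt(22652) = -46134 - 2*sqrt(5663)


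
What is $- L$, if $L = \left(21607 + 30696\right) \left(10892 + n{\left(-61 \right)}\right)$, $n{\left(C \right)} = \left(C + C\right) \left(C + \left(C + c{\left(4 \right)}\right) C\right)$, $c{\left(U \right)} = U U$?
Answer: $16556828468$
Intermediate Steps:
$c{\left(U \right)} = U^{2}$
$n{\left(C \right)} = 2 C \left(C + C \left(16 + C\right)\right)$ ($n{\left(C \right)} = \left(C + C\right) \left(C + \left(C + 4^{2}\right) C\right) = 2 C \left(C + \left(C + 16\right) C\right) = 2 C \left(C + \left(16 + C\right) C\right) = 2 C \left(C + C \left(16 + C\right)\right)$)
$L = -16556828468$ ($L = \left(21607 + 30696\right) \left(10892 + 2 \left(-61\right)^{2} \left(17 - 61\right)\right) = 52303 \left(10892 + 2 \cdot 3721 \left(-44\right)\right) = 52303 \left(10892 - 327448\right) = 52303 \left(-316556\right) = -16556828468$)
$- L = \left(-1\right) \left(-16556828468\right) = 16556828468$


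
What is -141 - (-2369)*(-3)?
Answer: -7248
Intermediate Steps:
-141 - (-2369)*(-3) = -141 - 103*69 = -141 - 7107 = -7248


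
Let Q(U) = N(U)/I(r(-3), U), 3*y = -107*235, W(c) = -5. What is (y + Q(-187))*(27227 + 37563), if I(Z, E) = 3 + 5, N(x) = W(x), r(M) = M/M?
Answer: -6517064125/12 ≈ -5.4309e+8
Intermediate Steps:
r(M) = 1
N(x) = -5
y = -25145/3 (y = (-107*235)/3 = (⅓)*(-25145) = -25145/3 ≈ -8381.7)
I(Z, E) = 8
Q(U) = -5/8
(y + Q(-187))*(27227 + 37563) = (-25145/3 - 5/8)*(27227 + 37563) = -201175/24*64790 = -6517064125/12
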